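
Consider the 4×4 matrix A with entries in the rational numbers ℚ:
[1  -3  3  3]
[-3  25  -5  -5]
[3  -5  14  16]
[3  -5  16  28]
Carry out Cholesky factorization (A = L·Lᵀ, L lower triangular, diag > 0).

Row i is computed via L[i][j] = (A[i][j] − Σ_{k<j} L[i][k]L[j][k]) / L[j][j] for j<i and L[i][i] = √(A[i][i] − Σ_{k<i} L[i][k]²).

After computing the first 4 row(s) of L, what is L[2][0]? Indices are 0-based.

Step 1: L[0][0] = √(1) = 1.
  L[1][0] = (-3) / L[0][0] = -3.
Step 2: L[1][1] = √(16) = 4.
  L[2][0] = (3) / L[0][0] = 3.
  L[2][1] = (4) / L[1][1] = 1.
Step 3: L[2][2] = √(4) = 2.
  L[3][0] = (3) / L[0][0] = 3.
  L[3][1] = (4) / L[1][1] = 1.
  L[3][2] = (6) / L[2][2] = 3.
Step 4: L[3][3] = √(9) = 3.

L[2][0] = 3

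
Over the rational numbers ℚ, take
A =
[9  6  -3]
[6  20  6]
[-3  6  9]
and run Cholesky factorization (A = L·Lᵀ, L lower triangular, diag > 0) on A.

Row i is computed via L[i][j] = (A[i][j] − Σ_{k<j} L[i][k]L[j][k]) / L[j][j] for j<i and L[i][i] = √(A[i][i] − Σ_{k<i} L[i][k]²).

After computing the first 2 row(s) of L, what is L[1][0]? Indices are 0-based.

L[1][0] = 2

Step 1: L[0][0] = √(9) = 3.
  L[1][0] = (6) / L[0][0] = 2.
Step 2: L[1][1] = √(16) = 4.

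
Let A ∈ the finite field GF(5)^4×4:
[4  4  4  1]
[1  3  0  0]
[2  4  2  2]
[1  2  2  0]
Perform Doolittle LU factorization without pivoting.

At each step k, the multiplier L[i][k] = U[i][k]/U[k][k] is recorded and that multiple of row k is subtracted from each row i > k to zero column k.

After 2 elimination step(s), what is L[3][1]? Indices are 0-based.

L[3][1] = 3

[col 0] pivot 4
  R1 -= 4*R0 → (0, 2, 4, 1)  (L[1][0] := 4)
  R2 -= 3*R0 → (0, 2, 0, 4)  (L[2][0] := 3)
  R3 -= 4*R0 → (0, 1, 1, 1)  (L[3][0] := 4)
[col 1] pivot 2
  R2 -= 1*R1 → (0, 0, 1, 3)  (L[2][1] := 1)
  R3 -= 3*R1 → (0, 0, 4, 3)  (L[3][1] := 3)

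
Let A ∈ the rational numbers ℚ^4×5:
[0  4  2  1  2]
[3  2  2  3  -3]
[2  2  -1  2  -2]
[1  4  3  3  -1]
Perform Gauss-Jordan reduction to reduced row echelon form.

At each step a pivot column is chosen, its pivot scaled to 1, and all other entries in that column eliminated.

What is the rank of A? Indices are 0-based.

pivot(0,0): swap R0↔R1
pivot(0,0)=3: scale R0 → (1, 2/3, 2/3, 1, -1)
  clear (2,0): R2 −= (2)R0 → (0, 2/3, -7/3, 0, 0)
  clear (3,0): R3 −= (1)R0 → (0, 10/3, 7/3, 2, 0)
pivot(1,1)=4: scale R1 → (0, 1, 1/2, 1/4, 1/2)
  clear (0,1): R0 −= (2/3)R1 → (1, 0, 1/3, 5/6, -4/3)
  clear (2,1): R2 −= (2/3)R1 → (0, 0, -8/3, -1/6, -1/3)
  clear (3,1): R3 −= (10/3)R1 → (0, 0, 2/3, 7/6, -5/3)
pivot(2,2)=-8/3: scale R2 → (0, 0, 1, 1/16, 1/8)
  clear (0,2): R0 −= (1/3)R2 → (1, 0, 0, 13/16, -11/8)
  clear (1,2): R1 −= (1/2)R2 → (0, 1, 0, 7/32, 7/16)
  clear (3,2): R3 −= (2/3)R2 → (0, 0, 0, 9/8, -7/4)
pivot(3,3)=9/8: scale R3 → (0, 0, 0, 1, -14/9)
  clear (0,3): R0 −= (13/16)R3 → (1, 0, 0, 0, -1/9)
  clear (1,3): R1 −= (7/32)R3 → (0, 1, 0, 0, 7/9)
  clear (2,3): R2 −= (1/16)R3 → (0, 0, 1, 0, 2/9)

rank = 4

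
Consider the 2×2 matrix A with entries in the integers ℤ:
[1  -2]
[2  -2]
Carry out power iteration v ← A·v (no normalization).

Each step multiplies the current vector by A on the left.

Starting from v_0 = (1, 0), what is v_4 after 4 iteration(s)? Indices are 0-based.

v_0 = (1, 0).
v_1 = A·v_0 = (1, 2).
v_2 = A·v_1 = (-3, -2).
v_3 = A·v_2 = (1, -2).
v_4 = A·v_3 = (5, 6).

v_4 = (5, 6)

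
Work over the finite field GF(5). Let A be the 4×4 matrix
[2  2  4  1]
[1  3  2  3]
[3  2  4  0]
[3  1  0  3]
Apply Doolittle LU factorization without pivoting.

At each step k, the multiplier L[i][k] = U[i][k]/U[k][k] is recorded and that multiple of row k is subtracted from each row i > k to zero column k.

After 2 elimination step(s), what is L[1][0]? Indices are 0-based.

L[1][0] = 3

[col 0] pivot 2
  R1 -= 3*R0 → (0, 2, 0, 0)  (L[1][0] := 3)
  R2 -= 4*R0 → (0, 4, 3, 1)  (L[2][0] := 4)
  R3 -= 4*R0 → (0, 3, 4, 4)  (L[3][0] := 4)
[col 1] pivot 2
  R2 -= 2*R1 → (0, 0, 3, 1)  (L[2][1] := 2)
  R3 -= 4*R1 → (0, 0, 4, 4)  (L[3][1] := 4)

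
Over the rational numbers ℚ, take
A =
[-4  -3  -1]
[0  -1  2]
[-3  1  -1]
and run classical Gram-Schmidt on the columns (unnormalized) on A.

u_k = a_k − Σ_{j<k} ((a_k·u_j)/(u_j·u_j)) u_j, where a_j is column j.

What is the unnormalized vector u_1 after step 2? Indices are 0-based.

Step 1: u_0 = a_0 = (-4, 0, -3).
Step 2: u_1 = a_1 − (9/25)·u_0 = (-39/25, -1, 52/25).

u_1 = (-39/25, -1, 52/25)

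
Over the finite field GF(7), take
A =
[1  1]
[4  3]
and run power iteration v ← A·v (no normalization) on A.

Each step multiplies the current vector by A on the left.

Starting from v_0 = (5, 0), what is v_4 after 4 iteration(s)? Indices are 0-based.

v_0 = (5, 0).
v_1 = A·v_0 = (5, 6).
v_2 = A·v_1 = (4, 3).
v_3 = A·v_2 = (0, 4).
v_4 = A·v_3 = (4, 5).

v_4 = (4, 5)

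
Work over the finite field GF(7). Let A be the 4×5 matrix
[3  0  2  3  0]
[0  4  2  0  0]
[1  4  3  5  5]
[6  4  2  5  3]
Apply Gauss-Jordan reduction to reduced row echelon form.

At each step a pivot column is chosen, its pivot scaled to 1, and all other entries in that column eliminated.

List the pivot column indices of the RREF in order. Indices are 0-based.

[1] R0 /= 3  ⇒  (1, 0, 3, 1, 0)
     R2 -= 1·R0  ⇒  (0, 4, 0, 4, 5)
     R3 -= 6·R0  ⇒  (0, 4, 5, 6, 3)
[2] R1 /= 4  ⇒  (0, 1, 4, 0, 0)
     R2 -= 4·R1  ⇒  (0, 0, 5, 4, 5)
     R3 -= 4·R1  ⇒  (0, 0, 3, 6, 3)
[3] R2 /= 5  ⇒  (0, 0, 1, 5, 1)
     R0 -= 3·R2  ⇒  (1, 0, 0, 0, 4)
     R1 -= 4·R2  ⇒  (0, 1, 0, 1, 3)
     R3 -= 3·R2  ⇒  (0, 0, 0, 5, 0)
[4] R3 /= 5  ⇒  (0, 0, 0, 1, 0)
     R1 -= 1·R3  ⇒  (0, 1, 0, 0, 3)
     R2 -= 5·R3  ⇒  (0, 0, 1, 0, 1)

pivot columns: 0, 1, 2, 3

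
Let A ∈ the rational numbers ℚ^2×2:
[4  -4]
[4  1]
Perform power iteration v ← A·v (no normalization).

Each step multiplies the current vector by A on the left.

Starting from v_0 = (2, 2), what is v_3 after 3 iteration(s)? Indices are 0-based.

v_0 = (2, 2).
v_1 = A·v_0 = (0, 10).
v_2 = A·v_1 = (-40, 10).
v_3 = A·v_2 = (-200, -150).

v_3 = (-200, -150)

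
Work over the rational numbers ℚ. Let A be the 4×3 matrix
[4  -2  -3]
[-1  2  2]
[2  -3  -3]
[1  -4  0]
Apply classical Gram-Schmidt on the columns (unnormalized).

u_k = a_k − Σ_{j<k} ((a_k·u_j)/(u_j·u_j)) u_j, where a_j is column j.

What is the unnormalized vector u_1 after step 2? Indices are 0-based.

u_1 = (18/11, 12/11, -13/11, -34/11)

Step 1: u_0 = a_0 = (4, -1, 2, 1).
Step 2: u_1 = a_1 − (-10/11)·u_0 = (18/11, 12/11, -13/11, -34/11).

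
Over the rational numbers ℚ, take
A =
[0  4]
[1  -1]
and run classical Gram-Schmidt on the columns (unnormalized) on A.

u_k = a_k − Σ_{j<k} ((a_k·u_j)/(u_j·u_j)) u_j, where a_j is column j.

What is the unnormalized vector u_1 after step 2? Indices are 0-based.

u_1 = (4, 0)

Step 1: u_0 = a_0 = (0, 1).
Step 2: u_1 = a_1 − (-1)·u_0 = (4, 0).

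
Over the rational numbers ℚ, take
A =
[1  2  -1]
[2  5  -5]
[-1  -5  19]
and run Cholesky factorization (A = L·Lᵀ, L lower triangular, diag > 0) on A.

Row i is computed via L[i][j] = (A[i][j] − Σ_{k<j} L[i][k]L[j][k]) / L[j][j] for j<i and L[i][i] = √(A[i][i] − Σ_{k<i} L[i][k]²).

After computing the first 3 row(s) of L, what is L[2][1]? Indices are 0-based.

L[2][1] = -3

Step 1: L[0][0] = √(1) = 1.
  L[1][0] = (2) / L[0][0] = 2.
Step 2: L[1][1] = √(1) = 1.
  L[2][0] = (-1) / L[0][0] = -1.
  L[2][1] = (-3) / L[1][1] = -3.
Step 3: L[2][2] = √(9) = 3.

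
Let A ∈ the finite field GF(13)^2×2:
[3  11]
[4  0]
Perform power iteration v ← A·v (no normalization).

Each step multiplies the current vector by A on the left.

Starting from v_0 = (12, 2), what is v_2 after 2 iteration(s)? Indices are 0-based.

v_2 = (0, 11)

v_0 = (12, 2).
v_1 = A·v_0 = (6, 9).
v_2 = A·v_1 = (0, 11).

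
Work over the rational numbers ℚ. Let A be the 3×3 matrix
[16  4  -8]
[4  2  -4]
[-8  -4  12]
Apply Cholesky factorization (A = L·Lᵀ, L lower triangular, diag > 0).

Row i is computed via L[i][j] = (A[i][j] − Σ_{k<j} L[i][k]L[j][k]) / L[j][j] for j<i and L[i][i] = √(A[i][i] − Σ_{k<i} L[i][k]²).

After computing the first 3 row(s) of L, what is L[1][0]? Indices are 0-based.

Step 1: L[0][0] = √(16) = 4.
  L[1][0] = (4) / L[0][0] = 1.
Step 2: L[1][1] = √(1) = 1.
  L[2][0] = (-8) / L[0][0] = -2.
  L[2][1] = (-2) / L[1][1] = -2.
Step 3: L[2][2] = √(4) = 2.

L[1][0] = 1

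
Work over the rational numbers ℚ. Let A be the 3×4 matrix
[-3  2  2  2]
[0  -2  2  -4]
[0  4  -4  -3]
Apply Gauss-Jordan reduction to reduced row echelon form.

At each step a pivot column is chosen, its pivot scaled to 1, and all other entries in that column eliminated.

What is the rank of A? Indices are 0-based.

pivot(0,0)=-3: scale R0 → (1, -2/3, -2/3, -2/3)
pivot(1,1)=-2: scale R1 → (0, 1, -1, 2)
  clear (0,1): R0 −= (-2/3)R1 → (1, 0, -4/3, 2/3)
  clear (2,1): R2 −= (4)R1 → (0, 0, 0, -11)
col 2: no nonzero at/below row 2; advance.
pivot(2,3)=-11: scale R2 → (0, 0, 0, 1)
  clear (0,3): R0 −= (2/3)R2 → (1, 0, -4/3, 0)
  clear (1,3): R1 −= (2)R2 → (0, 1, -1, 0)

rank = 3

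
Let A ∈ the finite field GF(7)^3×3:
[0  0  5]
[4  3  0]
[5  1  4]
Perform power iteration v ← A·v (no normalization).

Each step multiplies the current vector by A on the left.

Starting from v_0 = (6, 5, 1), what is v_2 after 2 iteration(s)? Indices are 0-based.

v_0 = (6, 5, 1).
v_1 = A·v_0 = (5, 4, 4).
v_2 = A·v_1 = (6, 4, 3).

v_2 = (6, 4, 3)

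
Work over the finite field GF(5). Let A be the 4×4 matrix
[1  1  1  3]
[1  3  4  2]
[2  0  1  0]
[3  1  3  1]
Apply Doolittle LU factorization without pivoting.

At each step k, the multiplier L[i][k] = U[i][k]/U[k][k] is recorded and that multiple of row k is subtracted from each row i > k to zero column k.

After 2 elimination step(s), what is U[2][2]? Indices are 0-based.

U[2][2] = 2

Step 1: pivot at (0,0) is 1.
  row1 ← row1 − (1)·row0  ⇒  L[1][0]=1, U row1=(0, 2, 3, 4)
  row2 ← row2 − (2)·row0  ⇒  L[2][0]=2, U row2=(0, 3, 4, 4)
  row3 ← row3 − (3)·row0  ⇒  L[3][0]=3, U row3=(0, 3, 0, 2)
Step 2: pivot at (1,1) is 2.
  row2 ← row2 − (4)·row1  ⇒  L[2][1]=4, U row2=(0, 0, 2, 3)
  row3 ← row3 − (4)·row1  ⇒  L[3][1]=4, U row3=(0, 0, 3, 1)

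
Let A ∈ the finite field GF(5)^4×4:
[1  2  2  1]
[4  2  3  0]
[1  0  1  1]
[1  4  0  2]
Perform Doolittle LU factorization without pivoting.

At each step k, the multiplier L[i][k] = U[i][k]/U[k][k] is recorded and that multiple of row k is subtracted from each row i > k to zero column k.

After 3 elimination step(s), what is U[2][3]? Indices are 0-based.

U[2][3] = 3

[col 0] pivot 1
  R1 -= 4*R0 → (0, 4, 0, 1)  (L[1][0] := 4)
  R2 -= 1*R0 → (0, 3, 4, 0)  (L[2][0] := 1)
  R3 -= 1*R0 → (0, 2, 3, 1)  (L[3][0] := 1)
[col 1] pivot 4
  R2 -= 2*R1 → (0, 0, 4, 3)  (L[2][1] := 2)
  R3 -= 3*R1 → (0, 0, 3, 3)  (L[3][1] := 3)
[col 2] pivot 4
  R3 -= 2*R2 → (0, 0, 0, 2)  (L[3][2] := 2)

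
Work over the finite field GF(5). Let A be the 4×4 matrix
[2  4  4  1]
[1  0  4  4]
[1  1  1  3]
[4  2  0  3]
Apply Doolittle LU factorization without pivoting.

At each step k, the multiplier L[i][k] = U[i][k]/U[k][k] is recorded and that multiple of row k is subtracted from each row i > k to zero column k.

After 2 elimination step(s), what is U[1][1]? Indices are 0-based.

U[1][1] = 3

[col 0] pivot 2
  R1 -= 3*R0 → (0, 3, 2, 1)  (L[1][0] := 3)
  R2 -= 3*R0 → (0, 4, 4, 0)  (L[2][0] := 3)
  R3 -= 2*R0 → (0, 4, 2, 1)  (L[3][0] := 2)
[col 1] pivot 3
  R2 -= 3*R1 → (0, 0, 3, 2)  (L[2][1] := 3)
  R3 -= 3*R1 → (0, 0, 1, 3)  (L[3][1] := 3)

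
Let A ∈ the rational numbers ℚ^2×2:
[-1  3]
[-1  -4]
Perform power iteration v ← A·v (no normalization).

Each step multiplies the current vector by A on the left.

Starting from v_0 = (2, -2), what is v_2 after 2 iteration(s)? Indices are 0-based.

v_0 = (2, -2).
v_1 = A·v_0 = (-8, 6).
v_2 = A·v_1 = (26, -16).

v_2 = (26, -16)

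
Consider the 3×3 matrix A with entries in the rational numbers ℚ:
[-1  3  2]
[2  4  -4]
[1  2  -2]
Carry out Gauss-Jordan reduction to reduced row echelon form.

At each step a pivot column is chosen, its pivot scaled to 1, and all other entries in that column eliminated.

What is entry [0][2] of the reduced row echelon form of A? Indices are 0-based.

[1] R0 /= -1  ⇒  (1, -3, -2)
     R1 -= 2·R0  ⇒  (0, 10, 0)
     R2 -= 1·R0  ⇒  (0, 5, 0)
[2] R1 /= 10  ⇒  (0, 1, 0)
     R0 -= -3·R1  ⇒  (1, 0, -2)
     R2 -= 5·R1  ⇒  (0, 0, 0)
column 2 empty below row 2

M[0][2] = -2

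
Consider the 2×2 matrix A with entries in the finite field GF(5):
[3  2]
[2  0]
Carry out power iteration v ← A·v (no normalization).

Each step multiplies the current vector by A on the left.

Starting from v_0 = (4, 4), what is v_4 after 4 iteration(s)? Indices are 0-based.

v_0 = (4, 4).
v_1 = A·v_0 = (0, 3).
v_2 = A·v_1 = (1, 0).
v_3 = A·v_2 = (3, 2).
v_4 = A·v_3 = (3, 1).

v_4 = (3, 1)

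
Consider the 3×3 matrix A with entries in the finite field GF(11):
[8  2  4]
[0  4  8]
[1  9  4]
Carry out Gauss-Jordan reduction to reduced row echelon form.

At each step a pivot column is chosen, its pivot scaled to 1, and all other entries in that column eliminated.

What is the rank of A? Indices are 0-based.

[1] R0 /= 8  ⇒  (1, 3, 6)
     R2 -= 1·R0  ⇒  (0, 6, 9)
[2] R1 /= 4  ⇒  (0, 1, 2)
     R0 -= 3·R1  ⇒  (1, 0, 0)
     R2 -= 6·R1  ⇒  (0, 0, 8)
[3] R2 /= 8  ⇒  (0, 0, 1)
     R1 -= 2·R2  ⇒  (0, 1, 0)

rank = 3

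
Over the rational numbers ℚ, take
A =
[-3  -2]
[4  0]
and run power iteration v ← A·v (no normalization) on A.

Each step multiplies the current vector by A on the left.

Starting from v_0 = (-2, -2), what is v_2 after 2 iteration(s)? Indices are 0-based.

v_0 = (-2, -2).
v_1 = A·v_0 = (10, -8).
v_2 = A·v_1 = (-14, 40).

v_2 = (-14, 40)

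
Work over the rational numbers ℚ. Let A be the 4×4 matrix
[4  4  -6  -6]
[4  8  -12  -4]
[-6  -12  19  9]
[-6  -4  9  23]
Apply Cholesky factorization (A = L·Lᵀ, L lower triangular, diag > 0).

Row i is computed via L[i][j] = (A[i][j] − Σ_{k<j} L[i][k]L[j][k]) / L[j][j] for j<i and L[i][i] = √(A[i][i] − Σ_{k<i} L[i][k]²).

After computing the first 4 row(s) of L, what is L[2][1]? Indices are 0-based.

L[2][1] = -3

Step 1: L[0][0] = √(4) = 2.
  L[1][0] = (4) / L[0][0] = 2.
Step 2: L[1][1] = √(4) = 2.
  L[2][0] = (-6) / L[0][0] = -3.
  L[2][1] = (-6) / L[1][1] = -3.
Step 3: L[2][2] = √(1) = 1.
  L[3][0] = (-6) / L[0][0] = -3.
  L[3][1] = (2) / L[1][1] = 1.
  L[3][2] = (3) / L[2][2] = 3.
Step 4: L[3][3] = √(4) = 2.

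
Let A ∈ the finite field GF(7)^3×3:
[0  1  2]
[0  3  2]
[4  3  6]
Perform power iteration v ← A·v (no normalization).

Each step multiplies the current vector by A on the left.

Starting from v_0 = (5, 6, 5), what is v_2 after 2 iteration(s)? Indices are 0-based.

v_2 = (3, 3, 3)

v_0 = (5, 6, 5).
v_1 = A·v_0 = (2, 0, 5).
v_2 = A·v_1 = (3, 3, 3).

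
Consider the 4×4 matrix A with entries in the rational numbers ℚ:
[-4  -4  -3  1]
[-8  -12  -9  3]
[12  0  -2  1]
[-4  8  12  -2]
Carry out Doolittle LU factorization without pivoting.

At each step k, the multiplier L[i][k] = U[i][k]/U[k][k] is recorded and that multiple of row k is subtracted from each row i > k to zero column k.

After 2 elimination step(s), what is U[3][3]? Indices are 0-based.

U[3][3] = 0

[col 0] pivot -4
  R1 -= 2*R0 → (0, -4, -3, 1)  (L[1][0] := 2)
  R2 -= -3*R0 → (0, -12, -11, 4)  (L[2][0] := -3)
  R3 -= 1*R0 → (0, 12, 15, -3)  (L[3][0] := 1)
[col 1] pivot -4
  R2 -= 3*R1 → (0, 0, -2, 1)  (L[2][1] := 3)
  R3 -= -3*R1 → (0, 0, 6, 0)  (L[3][1] := -3)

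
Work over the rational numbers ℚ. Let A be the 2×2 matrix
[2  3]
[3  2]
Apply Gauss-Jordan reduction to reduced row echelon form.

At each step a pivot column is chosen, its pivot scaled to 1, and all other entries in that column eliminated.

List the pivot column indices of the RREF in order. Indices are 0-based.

pivot(0,0)=2: scale R0 → (1, 3/2)
  clear (1,0): R1 −= (3)R0 → (0, -5/2)
pivot(1,1)=-5/2: scale R1 → (0, 1)
  clear (0,1): R0 −= (3/2)R1 → (1, 0)

pivot columns: 0, 1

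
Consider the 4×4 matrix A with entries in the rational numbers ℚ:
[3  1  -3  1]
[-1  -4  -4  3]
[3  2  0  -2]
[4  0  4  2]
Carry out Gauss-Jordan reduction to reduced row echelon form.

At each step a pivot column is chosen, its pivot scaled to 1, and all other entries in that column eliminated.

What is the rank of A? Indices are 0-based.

[1] R0 /= 3  ⇒  (1, 1/3, -1, 1/3)
     R1 -= -1·R0  ⇒  (0, -11/3, -5, 10/3)
     R2 -= 3·R0  ⇒  (0, 1, 3, -3)
     R3 -= 4·R0  ⇒  (0, -4/3, 8, 2/3)
[2] R1 /= -11/3  ⇒  (0, 1, 15/11, -10/11)
     R0 -= 1/3·R1  ⇒  (1, 0, -16/11, 7/11)
     R2 -= 1·R1  ⇒  (0, 0, 18/11, -23/11)
     R3 -= -4/3·R1  ⇒  (0, 0, 108/11, -6/11)
[3] R2 /= 18/11  ⇒  (0, 0, 1, -23/18)
     R0 -= -16/11·R2  ⇒  (1, 0, 0, -11/9)
     R1 -= 15/11·R2  ⇒  (0, 1, 0, 5/6)
     R3 -= 108/11·R2  ⇒  (0, 0, 0, 12)
[4] R3 /= 12  ⇒  (0, 0, 0, 1)
     R0 -= -11/9·R3  ⇒  (1, 0, 0, 0)
     R1 -= 5/6·R3  ⇒  (0, 1, 0, 0)
     R2 -= -23/18·R3  ⇒  (0, 0, 1, 0)

rank = 4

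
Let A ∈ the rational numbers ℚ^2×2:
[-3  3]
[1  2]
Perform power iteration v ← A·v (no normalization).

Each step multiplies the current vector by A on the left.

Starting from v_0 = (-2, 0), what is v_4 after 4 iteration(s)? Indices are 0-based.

v_4 = (-294, 38)

v_0 = (-2, 0).
v_1 = A·v_0 = (6, -2).
v_2 = A·v_1 = (-24, 2).
v_3 = A·v_2 = (78, -20).
v_4 = A·v_3 = (-294, 38).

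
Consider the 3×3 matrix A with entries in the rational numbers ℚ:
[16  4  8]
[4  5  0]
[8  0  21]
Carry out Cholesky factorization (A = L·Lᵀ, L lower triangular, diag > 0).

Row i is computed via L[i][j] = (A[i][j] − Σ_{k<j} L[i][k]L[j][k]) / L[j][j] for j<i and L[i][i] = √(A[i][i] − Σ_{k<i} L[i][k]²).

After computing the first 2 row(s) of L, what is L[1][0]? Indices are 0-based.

L[1][0] = 1

Step 1: L[0][0] = √(16) = 4.
  L[1][0] = (4) / L[0][0] = 1.
Step 2: L[1][1] = √(4) = 2.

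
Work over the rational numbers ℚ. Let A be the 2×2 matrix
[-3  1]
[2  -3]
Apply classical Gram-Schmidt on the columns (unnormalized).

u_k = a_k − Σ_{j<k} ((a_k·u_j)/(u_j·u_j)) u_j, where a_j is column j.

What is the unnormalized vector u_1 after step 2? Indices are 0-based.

Step 1: u_0 = a_0 = (-3, 2).
Step 2: u_1 = a_1 − (-9/13)·u_0 = (-14/13, -21/13).

u_1 = (-14/13, -21/13)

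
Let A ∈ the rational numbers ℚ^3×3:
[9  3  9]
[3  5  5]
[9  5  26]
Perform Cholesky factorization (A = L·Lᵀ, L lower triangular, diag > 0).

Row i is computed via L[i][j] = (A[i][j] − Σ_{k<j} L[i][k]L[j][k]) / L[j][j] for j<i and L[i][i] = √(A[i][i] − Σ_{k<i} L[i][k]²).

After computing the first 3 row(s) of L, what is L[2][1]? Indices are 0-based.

Step 1: L[0][0] = √(9) = 3.
  L[1][0] = (3) / L[0][0] = 1.
Step 2: L[1][1] = √(4) = 2.
  L[2][0] = (9) / L[0][0] = 3.
  L[2][1] = (2) / L[1][1] = 1.
Step 3: L[2][2] = √(16) = 4.

L[2][1] = 1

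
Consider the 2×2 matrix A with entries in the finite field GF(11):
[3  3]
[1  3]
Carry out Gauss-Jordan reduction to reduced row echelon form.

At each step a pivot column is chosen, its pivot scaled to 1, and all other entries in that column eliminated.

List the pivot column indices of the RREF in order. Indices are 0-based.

pivot(0,0)=3: scale R0 → (1, 1)
  clear (1,0): R1 −= (1)R0 → (0, 2)
pivot(1,1)=2: scale R1 → (0, 1)
  clear (0,1): R0 −= (1)R1 → (1, 0)

pivot columns: 0, 1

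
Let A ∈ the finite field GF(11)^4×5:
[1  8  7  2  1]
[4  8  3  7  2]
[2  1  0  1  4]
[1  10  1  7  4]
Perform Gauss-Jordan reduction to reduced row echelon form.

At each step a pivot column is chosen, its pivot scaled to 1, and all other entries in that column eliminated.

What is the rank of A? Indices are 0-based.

step 1: normalize row 0 (÷1) = (1, 8, 7, 2, 1)
  row 1: subtract 4×row0 = (0, 9, 8, 10, 9)
  row 2: subtract 2×row0 = (0, 7, 8, 8, 2)
  row 3: subtract 1×row0 = (0, 2, 5, 5, 3)
step 2: normalize row 1 (÷9) = (0, 1, 7, 6, 1)
  row 0: subtract 8×row1 = (1, 0, 6, 9, 4)
  row 2: subtract 7×row1 = (0, 0, 3, 10, 6)
  row 3: subtract 2×row1 = (0, 0, 2, 4, 1)
step 3: normalize row 2 (÷3) = (0, 0, 1, 7, 2)
  row 0: subtract 6×row2 = (1, 0, 0, 0, 3)
  row 1: subtract 7×row2 = (0, 1, 0, 1, 9)
  row 3: subtract 2×row2 = (0, 0, 0, 1, 8)
step 4: normalize row 3 (÷1) = (0, 0, 0, 1, 8)
  row 1: subtract 1×row3 = (0, 1, 0, 0, 1)
  row 2: subtract 7×row3 = (0, 0, 1, 0, 1)

rank = 4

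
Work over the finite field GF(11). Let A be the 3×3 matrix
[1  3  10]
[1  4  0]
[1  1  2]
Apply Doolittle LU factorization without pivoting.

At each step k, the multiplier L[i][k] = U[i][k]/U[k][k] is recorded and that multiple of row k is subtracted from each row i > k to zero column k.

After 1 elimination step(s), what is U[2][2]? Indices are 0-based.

U[2][2] = 3

[col 0] pivot 1
  R1 -= 1*R0 → (0, 1, 1)  (L[1][0] := 1)
  R2 -= 1*R0 → (0, 9, 3)  (L[2][0] := 1)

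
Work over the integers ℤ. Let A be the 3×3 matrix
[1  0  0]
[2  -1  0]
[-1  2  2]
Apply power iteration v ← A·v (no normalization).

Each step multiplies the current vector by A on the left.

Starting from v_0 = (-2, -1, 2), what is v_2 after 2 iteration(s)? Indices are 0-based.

v_2 = (-2, -1, 4)

v_0 = (-2, -1, 2).
v_1 = A·v_0 = (-2, -3, 4).
v_2 = A·v_1 = (-2, -1, 4).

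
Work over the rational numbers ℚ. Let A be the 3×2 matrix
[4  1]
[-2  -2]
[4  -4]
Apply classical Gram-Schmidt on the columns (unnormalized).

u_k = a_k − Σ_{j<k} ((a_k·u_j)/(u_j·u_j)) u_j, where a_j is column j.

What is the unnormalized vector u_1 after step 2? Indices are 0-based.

Step 1: u_0 = a_0 = (4, -2, 4).
Step 2: u_1 = a_1 − (-2/9)·u_0 = (17/9, -22/9, -28/9).

u_1 = (17/9, -22/9, -28/9)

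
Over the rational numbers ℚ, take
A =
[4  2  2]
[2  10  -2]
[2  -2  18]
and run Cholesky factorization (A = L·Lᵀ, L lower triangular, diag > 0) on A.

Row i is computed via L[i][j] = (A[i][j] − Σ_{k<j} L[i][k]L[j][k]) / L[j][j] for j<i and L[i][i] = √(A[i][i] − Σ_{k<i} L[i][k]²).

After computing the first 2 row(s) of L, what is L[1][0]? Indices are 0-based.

L[1][0] = 1

Step 1: L[0][0] = √(4) = 2.
  L[1][0] = (2) / L[0][0] = 1.
Step 2: L[1][1] = √(9) = 3.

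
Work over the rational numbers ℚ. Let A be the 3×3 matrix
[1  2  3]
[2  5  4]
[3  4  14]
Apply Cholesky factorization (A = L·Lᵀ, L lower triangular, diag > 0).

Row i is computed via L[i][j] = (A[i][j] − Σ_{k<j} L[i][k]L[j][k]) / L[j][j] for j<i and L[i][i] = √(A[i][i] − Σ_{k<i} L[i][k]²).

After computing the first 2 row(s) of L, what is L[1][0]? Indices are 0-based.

L[1][0] = 2

Step 1: L[0][0] = √(1) = 1.
  L[1][0] = (2) / L[0][0] = 2.
Step 2: L[1][1] = √(1) = 1.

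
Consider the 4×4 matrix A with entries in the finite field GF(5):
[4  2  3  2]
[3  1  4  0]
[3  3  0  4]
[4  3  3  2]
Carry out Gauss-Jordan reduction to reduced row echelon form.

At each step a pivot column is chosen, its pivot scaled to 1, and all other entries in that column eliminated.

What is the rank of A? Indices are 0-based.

rank = 4

step 1: normalize row 0 (÷4) = (1, 3, 2, 3)
  row 1: subtract 3×row0 = (0, 2, 3, 1)
  row 2: subtract 3×row0 = (0, 4, 4, 0)
  row 3: subtract 4×row0 = (0, 1, 0, 0)
step 2: normalize row 1 (÷2) = (0, 1, 4, 3)
  row 0: subtract 3×row1 = (1, 0, 0, 4)
  row 2: subtract 4×row1 = (0, 0, 3, 3)
  row 3: subtract 1×row1 = (0, 0, 1, 2)
step 3: normalize row 2 (÷3) = (0, 0, 1, 1)
  row 1: subtract 4×row2 = (0, 1, 0, 4)
  row 3: subtract 1×row2 = (0, 0, 0, 1)
step 4: normalize row 3 (÷1) = (0, 0, 0, 1)
  row 0: subtract 4×row3 = (1, 0, 0, 0)
  row 1: subtract 4×row3 = (0, 1, 0, 0)
  row 2: subtract 1×row3 = (0, 0, 1, 0)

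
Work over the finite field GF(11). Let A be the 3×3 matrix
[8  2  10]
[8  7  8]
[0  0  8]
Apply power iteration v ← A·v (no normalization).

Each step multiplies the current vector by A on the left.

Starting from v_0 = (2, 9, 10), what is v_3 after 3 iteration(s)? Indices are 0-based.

v_0 = (2, 9, 10).
v_1 = A·v_0 = (2, 5, 3).
v_2 = A·v_1 = (1, 9, 2).
v_3 = A·v_2 = (2, 10, 5).

v_3 = (2, 10, 5)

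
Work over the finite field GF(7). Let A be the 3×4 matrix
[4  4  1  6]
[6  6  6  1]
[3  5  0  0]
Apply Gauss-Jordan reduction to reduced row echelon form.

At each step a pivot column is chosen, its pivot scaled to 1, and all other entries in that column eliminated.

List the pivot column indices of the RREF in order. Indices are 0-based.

pivot columns: 0, 1, 2

step 1: normalize row 0 (÷4) = (1, 1, 2, 5)
  row 1: subtract 6×row0 = (0, 0, 1, 6)
  row 2: subtract 3×row0 = (0, 2, 1, 6)
step 2: exchange rows 1,2
step 2: normalize row 1 (÷2) = (0, 1, 4, 3)
  row 0: subtract 1×row1 = (1, 0, 5, 2)
step 3: normalize row 2 (÷1) = (0, 0, 1, 6)
  row 0: subtract 5×row2 = (1, 0, 0, 0)
  row 1: subtract 4×row2 = (0, 1, 0, 0)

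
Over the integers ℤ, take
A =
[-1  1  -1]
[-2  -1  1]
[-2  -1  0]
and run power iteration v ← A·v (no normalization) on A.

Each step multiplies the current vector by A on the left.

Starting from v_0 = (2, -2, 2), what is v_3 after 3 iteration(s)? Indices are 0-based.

v_0 = (2, -2, 2).
v_1 = A·v_0 = (-6, 0, -2).
v_2 = A·v_1 = (8, 10, 12).
v_3 = A·v_2 = (-10, -14, -26).

v_3 = (-10, -14, -26)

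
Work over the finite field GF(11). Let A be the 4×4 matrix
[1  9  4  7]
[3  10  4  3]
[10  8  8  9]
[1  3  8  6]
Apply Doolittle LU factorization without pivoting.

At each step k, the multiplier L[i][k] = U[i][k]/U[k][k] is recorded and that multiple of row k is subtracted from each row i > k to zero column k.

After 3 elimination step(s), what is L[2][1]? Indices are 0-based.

L[2][1] = 10

k=0: U[0][0]=1
  eliminate (1,0): mult=3, new row 1: (0, 5, 3, 4); set L[1][0]=3
  eliminate (2,0): mult=10, new row 2: (0, 6, 1, 5); set L[2][0]=10
  eliminate (3,0): mult=1, new row 3: (0, 5, 4, 10); set L[3][0]=1
k=1: U[1][1]=5
  eliminate (2,1): mult=10, new row 2: (0, 0, 4, 9); set L[2][1]=10
  eliminate (3,1): mult=1, new row 3: (0, 0, 1, 6); set L[3][1]=1
k=2: U[2][2]=4
  eliminate (3,2): mult=3, new row 3: (0, 0, 0, 1); set L[3][2]=3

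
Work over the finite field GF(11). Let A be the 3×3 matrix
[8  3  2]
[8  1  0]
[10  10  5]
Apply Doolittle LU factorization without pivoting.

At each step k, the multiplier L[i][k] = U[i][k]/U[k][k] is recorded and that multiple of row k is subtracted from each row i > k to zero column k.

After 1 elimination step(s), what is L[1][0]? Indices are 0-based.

[col 0] pivot 8
  R1 -= 1*R0 → (0, 9, 9)  (L[1][0] := 1)
  R2 -= 4*R0 → (0, 9, 8)  (L[2][0] := 4)

L[1][0] = 1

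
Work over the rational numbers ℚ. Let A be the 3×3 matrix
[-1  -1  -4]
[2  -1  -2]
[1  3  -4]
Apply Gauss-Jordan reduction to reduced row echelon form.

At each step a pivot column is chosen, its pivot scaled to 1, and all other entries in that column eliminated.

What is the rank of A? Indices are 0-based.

step 1: normalize row 0 (÷-1) = (1, 1, 4)
  row 1: subtract 2×row0 = (0, -3, -10)
  row 2: subtract 1×row0 = (0, 2, -8)
step 2: normalize row 1 (÷-3) = (0, 1, 10/3)
  row 0: subtract 1×row1 = (1, 0, 2/3)
  row 2: subtract 2×row1 = (0, 0, -44/3)
step 3: normalize row 2 (÷-44/3) = (0, 0, 1)
  row 0: subtract 2/3×row2 = (1, 0, 0)
  row 1: subtract 10/3×row2 = (0, 1, 0)

rank = 3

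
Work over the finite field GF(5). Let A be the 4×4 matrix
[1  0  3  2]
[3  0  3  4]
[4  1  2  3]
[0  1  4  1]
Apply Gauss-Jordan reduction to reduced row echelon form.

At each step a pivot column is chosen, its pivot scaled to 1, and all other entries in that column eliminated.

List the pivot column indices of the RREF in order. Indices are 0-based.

pivot columns: 0, 1, 2, 3

step 1: normalize row 0 (÷1) = (1, 0, 3, 2)
  row 1: subtract 3×row0 = (0, 0, 4, 3)
  row 2: subtract 4×row0 = (0, 1, 0, 0)
step 2: exchange rows 1,2
step 2: normalize row 1 (÷1) = (0, 1, 0, 0)
  row 3: subtract 1×row1 = (0, 0, 4, 1)
step 3: normalize row 2 (÷4) = (0, 0, 1, 2)
  row 0: subtract 3×row2 = (1, 0, 0, 1)
  row 3: subtract 4×row2 = (0, 0, 0, 3)
step 4: normalize row 3 (÷3) = (0, 0, 0, 1)
  row 0: subtract 1×row3 = (1, 0, 0, 0)
  row 2: subtract 2×row3 = (0, 0, 1, 0)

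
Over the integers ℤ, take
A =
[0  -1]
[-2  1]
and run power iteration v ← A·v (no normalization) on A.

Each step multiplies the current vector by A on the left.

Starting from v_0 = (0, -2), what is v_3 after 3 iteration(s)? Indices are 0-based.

v_3 = (6, -10)

v_0 = (0, -2).
v_1 = A·v_0 = (2, -2).
v_2 = A·v_1 = (2, -6).
v_3 = A·v_2 = (6, -10).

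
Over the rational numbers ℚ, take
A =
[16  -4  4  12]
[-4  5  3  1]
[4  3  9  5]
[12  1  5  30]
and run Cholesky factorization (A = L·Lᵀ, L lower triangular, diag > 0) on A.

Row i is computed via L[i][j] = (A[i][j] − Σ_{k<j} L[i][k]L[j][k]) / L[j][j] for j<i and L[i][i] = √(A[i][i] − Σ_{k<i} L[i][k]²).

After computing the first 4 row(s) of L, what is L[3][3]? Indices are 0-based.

L[3][3] = 4

Step 1: L[0][0] = √(16) = 4.
  L[1][0] = (-4) / L[0][0] = -1.
Step 2: L[1][1] = √(4) = 2.
  L[2][0] = (4) / L[0][0] = 1.
  L[2][1] = (4) / L[1][1] = 2.
Step 3: L[2][2] = √(4) = 2.
  L[3][0] = (12) / L[0][0] = 3.
  L[3][1] = (4) / L[1][1] = 2.
  L[3][2] = (-2) / L[2][2] = -1.
Step 4: L[3][3] = √(16) = 4.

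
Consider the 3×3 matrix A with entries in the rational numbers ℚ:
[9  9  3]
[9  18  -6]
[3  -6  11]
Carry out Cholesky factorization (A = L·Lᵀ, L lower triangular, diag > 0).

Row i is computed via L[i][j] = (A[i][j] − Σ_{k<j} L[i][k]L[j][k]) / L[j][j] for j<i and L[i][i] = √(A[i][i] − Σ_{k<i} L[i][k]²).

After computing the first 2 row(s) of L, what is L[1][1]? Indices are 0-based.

L[1][1] = 3

Step 1: L[0][0] = √(9) = 3.
  L[1][0] = (9) / L[0][0] = 3.
Step 2: L[1][1] = √(9) = 3.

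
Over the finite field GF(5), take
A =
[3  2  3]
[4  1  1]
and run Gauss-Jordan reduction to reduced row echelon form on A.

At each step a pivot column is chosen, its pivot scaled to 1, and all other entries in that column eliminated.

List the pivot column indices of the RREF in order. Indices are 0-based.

pivot columns: 0, 2

step 1: normalize row 0 (÷3) = (1, 4, 1)
  row 1: subtract 4×row0 = (0, 0, 2)
skip col 1 (zero from row 1)
step 2: normalize row 1 (÷2) = (0, 0, 1)
  row 0: subtract 1×row1 = (1, 4, 0)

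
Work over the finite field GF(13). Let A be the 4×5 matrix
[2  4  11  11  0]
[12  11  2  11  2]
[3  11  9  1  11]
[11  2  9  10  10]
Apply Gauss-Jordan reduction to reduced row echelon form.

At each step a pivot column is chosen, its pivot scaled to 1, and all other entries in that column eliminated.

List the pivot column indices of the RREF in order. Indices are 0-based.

pivot columns: 0, 1, 2, 3

pivot(0,0)=2: scale R0 → (1, 2, 12, 12, 0)
  clear (1,0): R1 −= (12)R0 → (0, 0, 1, 10, 2)
  clear (2,0): R2 −= (3)R0 → (0, 5, 12, 4, 11)
  clear (3,0): R3 −= (11)R0 → (0, 6, 7, 8, 10)
pivot(1,1): swap R1↔R2
pivot(1,1)=5: scale R1 → (0, 1, 5, 6, 10)
  clear (0,1): R0 −= (2)R1 → (1, 0, 2, 0, 6)
  clear (3,1): R3 −= (6)R1 → (0, 0, 3, 11, 2)
pivot(2,2)=1: scale R2 → (0, 0, 1, 10, 2)
  clear (0,2): R0 −= (2)R2 → (1, 0, 0, 6, 2)
  clear (1,2): R1 −= (5)R2 → (0, 1, 0, 8, 0)
  clear (3,2): R3 −= (3)R2 → (0, 0, 0, 7, 9)
pivot(3,3)=7: scale R3 → (0, 0, 0, 1, 5)
  clear (0,3): R0 −= (6)R3 → (1, 0, 0, 0, 11)
  clear (1,3): R1 −= (8)R3 → (0, 1, 0, 0, 12)
  clear (2,3): R2 −= (10)R3 → (0, 0, 1, 0, 4)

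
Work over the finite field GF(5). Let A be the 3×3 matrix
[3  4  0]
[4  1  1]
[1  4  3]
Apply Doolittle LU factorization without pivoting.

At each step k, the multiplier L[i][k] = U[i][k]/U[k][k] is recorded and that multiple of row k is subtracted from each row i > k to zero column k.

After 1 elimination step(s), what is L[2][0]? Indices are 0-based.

L[2][0] = 2

k=0: U[0][0]=3
  eliminate (1,0): mult=3, new row 1: (0, 4, 1); set L[1][0]=3
  eliminate (2,0): mult=2, new row 2: (0, 1, 3); set L[2][0]=2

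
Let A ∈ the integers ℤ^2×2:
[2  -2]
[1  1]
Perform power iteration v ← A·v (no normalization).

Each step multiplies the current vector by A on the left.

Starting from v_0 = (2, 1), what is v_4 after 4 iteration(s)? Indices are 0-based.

v_0 = (2, 1).
v_1 = A·v_0 = (2, 3).
v_2 = A·v_1 = (-2, 5).
v_3 = A·v_2 = (-14, 3).
v_4 = A·v_3 = (-34, -11).

v_4 = (-34, -11)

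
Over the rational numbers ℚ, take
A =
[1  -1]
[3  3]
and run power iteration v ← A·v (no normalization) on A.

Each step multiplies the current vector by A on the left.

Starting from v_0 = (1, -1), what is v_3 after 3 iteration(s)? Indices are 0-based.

v_0 = (1, -1).
v_1 = A·v_0 = (2, 0).
v_2 = A·v_1 = (2, 6).
v_3 = A·v_2 = (-4, 24).

v_3 = (-4, 24)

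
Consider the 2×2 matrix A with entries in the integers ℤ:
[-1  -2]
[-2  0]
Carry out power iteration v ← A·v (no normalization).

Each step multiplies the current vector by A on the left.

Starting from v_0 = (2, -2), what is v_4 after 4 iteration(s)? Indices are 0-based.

v_0 = (2, -2).
v_1 = A·v_0 = (2, -4).
v_2 = A·v_1 = (6, -4).
v_3 = A·v_2 = (2, -12).
v_4 = A·v_3 = (22, -4).

v_4 = (22, -4)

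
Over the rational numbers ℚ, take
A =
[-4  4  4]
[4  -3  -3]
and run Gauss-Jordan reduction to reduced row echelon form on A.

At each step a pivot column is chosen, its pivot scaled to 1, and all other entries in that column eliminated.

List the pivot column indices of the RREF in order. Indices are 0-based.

step 1: normalize row 0 (÷-4) = (1, -1, -1)
  row 1: subtract 4×row0 = (0, 1, 1)
step 2: normalize row 1 (÷1) = (0, 1, 1)
  row 0: subtract -1×row1 = (1, 0, 0)

pivot columns: 0, 1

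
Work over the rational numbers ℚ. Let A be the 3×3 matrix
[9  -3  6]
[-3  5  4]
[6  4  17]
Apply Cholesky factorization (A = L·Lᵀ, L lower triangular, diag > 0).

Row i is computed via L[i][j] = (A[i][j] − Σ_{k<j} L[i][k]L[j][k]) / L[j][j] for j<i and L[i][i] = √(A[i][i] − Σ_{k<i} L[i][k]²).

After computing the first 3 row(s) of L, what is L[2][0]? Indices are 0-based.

Step 1: L[0][0] = √(9) = 3.
  L[1][0] = (-3) / L[0][0] = -1.
Step 2: L[1][1] = √(4) = 2.
  L[2][0] = (6) / L[0][0] = 2.
  L[2][1] = (6) / L[1][1] = 3.
Step 3: L[2][2] = √(4) = 2.

L[2][0] = 2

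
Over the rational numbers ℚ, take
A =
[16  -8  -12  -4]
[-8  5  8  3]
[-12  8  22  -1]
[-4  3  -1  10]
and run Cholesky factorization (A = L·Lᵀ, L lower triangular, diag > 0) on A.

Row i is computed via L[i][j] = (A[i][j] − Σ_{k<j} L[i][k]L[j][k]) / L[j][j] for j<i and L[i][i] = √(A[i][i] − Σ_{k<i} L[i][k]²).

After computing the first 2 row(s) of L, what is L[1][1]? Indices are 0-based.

Step 1: L[0][0] = √(16) = 4.
  L[1][0] = (-8) / L[0][0] = -2.
Step 2: L[1][1] = √(1) = 1.

L[1][1] = 1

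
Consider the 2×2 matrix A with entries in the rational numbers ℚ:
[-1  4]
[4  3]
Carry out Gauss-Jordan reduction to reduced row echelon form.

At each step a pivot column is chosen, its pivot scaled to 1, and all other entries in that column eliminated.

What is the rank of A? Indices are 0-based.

[1] R0 /= -1  ⇒  (1, -4)
     R1 -= 4·R0  ⇒  (0, 19)
[2] R1 /= 19  ⇒  (0, 1)
     R0 -= -4·R1  ⇒  (1, 0)

rank = 2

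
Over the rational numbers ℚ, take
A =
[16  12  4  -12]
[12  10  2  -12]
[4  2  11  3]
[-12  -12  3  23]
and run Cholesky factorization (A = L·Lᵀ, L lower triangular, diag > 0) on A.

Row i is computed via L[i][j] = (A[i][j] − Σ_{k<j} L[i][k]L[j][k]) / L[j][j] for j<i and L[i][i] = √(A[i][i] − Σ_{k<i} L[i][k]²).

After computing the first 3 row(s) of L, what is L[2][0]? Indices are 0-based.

Step 1: L[0][0] = √(16) = 4.
  L[1][0] = (12) / L[0][0] = 3.
Step 2: L[1][1] = √(1) = 1.
  L[2][0] = (4) / L[0][0] = 1.
  L[2][1] = (-1) / L[1][1] = -1.
Step 3: L[2][2] = √(9) = 3.

L[2][0] = 1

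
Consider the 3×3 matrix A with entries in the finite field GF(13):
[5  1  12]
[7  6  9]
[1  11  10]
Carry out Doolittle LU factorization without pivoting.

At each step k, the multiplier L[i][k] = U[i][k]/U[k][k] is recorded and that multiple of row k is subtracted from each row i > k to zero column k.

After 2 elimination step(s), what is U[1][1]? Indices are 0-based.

U[1][1] = 2

[col 0] pivot 5
  R1 -= 4*R0 → (0, 2, 0)  (L[1][0] := 4)
  R2 -= 8*R0 → (0, 3, 5)  (L[2][0] := 8)
[col 1] pivot 2
  R2 -= 8*R1 → (0, 0, 5)  (L[2][1] := 8)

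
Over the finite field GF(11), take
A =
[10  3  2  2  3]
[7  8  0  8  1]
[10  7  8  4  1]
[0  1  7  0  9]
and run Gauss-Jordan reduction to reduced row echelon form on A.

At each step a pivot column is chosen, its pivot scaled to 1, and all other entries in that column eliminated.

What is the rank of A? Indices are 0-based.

rank = 4

[1] R0 /= 10  ⇒  (1, 8, 9, 9, 8)
     R1 -= 7·R0  ⇒  (0, 7, 3, 0, 0)
     R2 -= 10·R0  ⇒  (0, 4, 6, 2, 9)
[2] R1 /= 7  ⇒  (0, 1, 2, 0, 0)
     R0 -= 8·R1  ⇒  (1, 0, 4, 9, 8)
     R2 -= 4·R1  ⇒  (0, 0, 9, 2, 9)
     R3 -= 1·R1  ⇒  (0, 0, 5, 0, 9)
[3] R2 /= 9  ⇒  (0, 0, 1, 10, 1)
     R0 -= 4·R2  ⇒  (1, 0, 0, 2, 4)
     R1 -= 2·R2  ⇒  (0, 1, 0, 2, 9)
     R3 -= 5·R2  ⇒  (0, 0, 0, 5, 4)
[4] R3 /= 5  ⇒  (0, 0, 0, 1, 3)
     R0 -= 2·R3  ⇒  (1, 0, 0, 0, 9)
     R1 -= 2·R3  ⇒  (0, 1, 0, 0, 3)
     R2 -= 10·R3  ⇒  (0, 0, 1, 0, 4)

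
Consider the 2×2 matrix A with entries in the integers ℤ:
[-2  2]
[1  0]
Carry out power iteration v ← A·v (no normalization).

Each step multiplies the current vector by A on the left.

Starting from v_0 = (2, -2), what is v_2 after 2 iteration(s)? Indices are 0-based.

v_2 = (20, -8)

v_0 = (2, -2).
v_1 = A·v_0 = (-8, 2).
v_2 = A·v_1 = (20, -8).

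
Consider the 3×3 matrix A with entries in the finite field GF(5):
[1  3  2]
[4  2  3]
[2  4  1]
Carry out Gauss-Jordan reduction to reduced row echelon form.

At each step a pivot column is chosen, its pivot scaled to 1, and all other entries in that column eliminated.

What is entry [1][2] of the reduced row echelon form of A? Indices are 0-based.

M[1][2] = 4

pivot(0,0)=1: scale R0 → (1, 3, 2)
  clear (1,0): R1 −= (4)R0 → (0, 0, 0)
  clear (2,0): R2 −= (2)R0 → (0, 3, 2)
pivot(1,1): swap R1↔R2
pivot(1,1)=3: scale R1 → (0, 1, 4)
  clear (0,1): R0 −= (3)R1 → (1, 0, 0)
col 2: no nonzero at/below row 2; advance.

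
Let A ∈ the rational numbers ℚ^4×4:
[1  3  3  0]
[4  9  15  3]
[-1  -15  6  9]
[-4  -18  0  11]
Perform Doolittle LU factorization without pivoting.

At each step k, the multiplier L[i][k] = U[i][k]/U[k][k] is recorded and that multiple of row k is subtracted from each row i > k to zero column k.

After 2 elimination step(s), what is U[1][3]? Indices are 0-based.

k=0: U[0][0]=1
  eliminate (1,0): mult=4, new row 1: (0, -3, 3, 3); set L[1][0]=4
  eliminate (2,0): mult=-1, new row 2: (0, -12, 9, 9); set L[2][0]=-1
  eliminate (3,0): mult=-4, new row 3: (0, -6, 12, 11); set L[3][0]=-4
k=1: U[1][1]=-3
  eliminate (2,1): mult=4, new row 2: (0, 0, -3, -3); set L[2][1]=4
  eliminate (3,1): mult=2, new row 3: (0, 0, 6, 5); set L[3][1]=2

U[1][3] = 3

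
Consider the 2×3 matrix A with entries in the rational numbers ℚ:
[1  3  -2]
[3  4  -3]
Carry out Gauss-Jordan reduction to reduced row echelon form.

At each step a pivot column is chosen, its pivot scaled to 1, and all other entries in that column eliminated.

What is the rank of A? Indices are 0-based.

[1] R0 /= 1  ⇒  (1, 3, -2)
     R1 -= 3·R0  ⇒  (0, -5, 3)
[2] R1 /= -5  ⇒  (0, 1, -3/5)
     R0 -= 3·R1  ⇒  (1, 0, -1/5)

rank = 2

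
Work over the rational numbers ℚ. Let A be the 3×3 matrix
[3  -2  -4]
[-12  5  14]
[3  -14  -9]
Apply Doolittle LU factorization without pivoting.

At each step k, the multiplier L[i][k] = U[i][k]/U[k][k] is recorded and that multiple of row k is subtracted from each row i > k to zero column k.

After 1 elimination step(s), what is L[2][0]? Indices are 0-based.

k=0: U[0][0]=3
  eliminate (1,0): mult=-4, new row 1: (0, -3, -2); set L[1][0]=-4
  eliminate (2,0): mult=1, new row 2: (0, -12, -5); set L[2][0]=1

L[2][0] = 1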